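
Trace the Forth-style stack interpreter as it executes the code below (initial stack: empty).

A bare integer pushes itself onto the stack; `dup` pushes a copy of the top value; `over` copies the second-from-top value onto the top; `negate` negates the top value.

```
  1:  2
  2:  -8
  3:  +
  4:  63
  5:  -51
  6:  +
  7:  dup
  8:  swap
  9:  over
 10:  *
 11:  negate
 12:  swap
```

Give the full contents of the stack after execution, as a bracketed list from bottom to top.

2      → [2]
-8     → [2, -8]
+      → [-6]
63     → [-6, 63]
-51    → [-6, 63, -51]
+      → [-6, 12]
dup    → [-6, 12, 12]
swap   → [-6, 12, 12]
over   → [-6, 12, 12, 12]
*      → [-6, 12, 144]
negate → [-6, 12, -144]
swap   → [-6, -144, 12]

[-6, -144, 12]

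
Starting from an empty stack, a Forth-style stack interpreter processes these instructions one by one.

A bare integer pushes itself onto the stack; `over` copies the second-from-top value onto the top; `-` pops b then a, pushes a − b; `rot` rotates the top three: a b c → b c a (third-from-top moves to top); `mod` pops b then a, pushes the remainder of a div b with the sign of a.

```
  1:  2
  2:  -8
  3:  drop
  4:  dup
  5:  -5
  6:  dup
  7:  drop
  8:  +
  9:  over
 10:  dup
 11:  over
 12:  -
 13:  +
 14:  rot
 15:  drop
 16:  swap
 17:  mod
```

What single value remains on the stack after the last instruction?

2    -> 2
-8   -> 2 -8
drop -> 2
dup  -> 2 2
-5   -> 2 2 -5
dup  -> 2 2 -5 -5
drop -> 2 2 -5
+    -> 2 -3
over -> 2 -3 2
dup  -> 2 -3 2 2
over -> 2 -3 2 2 2
-    -> 2 -3 2 0
+    -> 2 -3 2
rot  -> -3 2 2
drop -> -3 2
swap -> 2 -3
mod  -> 2

2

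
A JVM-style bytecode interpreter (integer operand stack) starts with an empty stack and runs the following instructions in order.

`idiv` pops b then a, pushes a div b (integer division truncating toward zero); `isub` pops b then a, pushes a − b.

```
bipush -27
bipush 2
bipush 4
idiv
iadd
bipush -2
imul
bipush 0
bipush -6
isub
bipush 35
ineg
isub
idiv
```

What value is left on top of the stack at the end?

bipush -27  -27
bipush 2    -27 2
bipush 4    -27 2 4
idiv        -27 0
iadd        -27
bipush -2   -27 -2
imul        54
bipush 0    54 0
bipush -6   54 0 -6
isub        54 6
bipush 35   54 6 35
ineg        54 6 -35
isub        54 41
idiv        1

1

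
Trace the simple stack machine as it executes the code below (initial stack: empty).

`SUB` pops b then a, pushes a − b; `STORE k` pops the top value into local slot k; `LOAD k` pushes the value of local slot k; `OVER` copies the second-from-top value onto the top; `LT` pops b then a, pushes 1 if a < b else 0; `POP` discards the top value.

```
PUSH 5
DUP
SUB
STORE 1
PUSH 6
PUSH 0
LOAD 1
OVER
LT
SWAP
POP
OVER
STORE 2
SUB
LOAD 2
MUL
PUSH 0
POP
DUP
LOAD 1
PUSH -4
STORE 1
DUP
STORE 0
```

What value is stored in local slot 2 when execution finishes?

6

PUSH 5   [5]
DUP      [5, 5]
SUB      [0]
STORE 1  []
PUSH 6   [6]
PUSH 0   [6, 0]
LOAD 1   [6, 0, 0]
OVER     [6, 0, 0, 0]
LT       [6, 0, 0]
SWAP     [6, 0, 0]
POP      [6, 0]
OVER     [6, 0, 6]
STORE 2  [6, 0]
SUB      [6]
LOAD 2   [6, 6]
MUL      [36]
PUSH 0   [36, 0]
POP      [36]
DUP      [36, 36]
LOAD 1   [36, 36, 0]
PUSH -4  [36, 36, 0, -4]
STORE 1  [36, 36, 0]
DUP      [36, 36, 0, 0]
STORE 0  [36, 36, 0]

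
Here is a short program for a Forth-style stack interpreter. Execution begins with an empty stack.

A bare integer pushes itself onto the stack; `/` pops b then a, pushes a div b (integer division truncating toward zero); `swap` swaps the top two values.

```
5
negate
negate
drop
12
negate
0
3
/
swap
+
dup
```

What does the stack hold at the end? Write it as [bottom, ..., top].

[-12, -12]

5      -> [5]
negate -> [-5]
negate -> [5]
drop   -> []
12     -> [12]
negate -> [-12]
0      -> [-12, 0]
3      -> [-12, 0, 3]
/      -> [-12, 0]
swap   -> [0, -12]
+      -> [-12]
dup    -> [-12, -12]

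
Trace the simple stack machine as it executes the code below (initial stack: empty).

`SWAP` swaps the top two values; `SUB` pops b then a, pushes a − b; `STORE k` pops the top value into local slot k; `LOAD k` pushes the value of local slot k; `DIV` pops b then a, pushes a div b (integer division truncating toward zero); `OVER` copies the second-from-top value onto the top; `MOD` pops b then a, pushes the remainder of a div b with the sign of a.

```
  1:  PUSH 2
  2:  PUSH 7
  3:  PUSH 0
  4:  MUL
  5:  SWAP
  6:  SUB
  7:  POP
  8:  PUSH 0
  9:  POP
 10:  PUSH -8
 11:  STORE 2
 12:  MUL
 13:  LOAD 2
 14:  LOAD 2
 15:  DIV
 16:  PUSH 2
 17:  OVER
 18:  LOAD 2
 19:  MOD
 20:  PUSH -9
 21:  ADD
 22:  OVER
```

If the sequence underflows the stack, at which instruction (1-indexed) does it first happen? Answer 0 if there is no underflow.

PUSH 2  -> 2
PUSH 7  -> 2 7
PUSH 0  -> 2 7 0
MUL     -> 2 0
SWAP    -> 0 2
SUB     -> -2
POP     -> (empty)
PUSH 0  -> 0
POP     -> (empty)
PUSH -8 -> -8
STORE 2 -> (empty)
MUL  — needs 2 operands, stack has 0 → underflow

12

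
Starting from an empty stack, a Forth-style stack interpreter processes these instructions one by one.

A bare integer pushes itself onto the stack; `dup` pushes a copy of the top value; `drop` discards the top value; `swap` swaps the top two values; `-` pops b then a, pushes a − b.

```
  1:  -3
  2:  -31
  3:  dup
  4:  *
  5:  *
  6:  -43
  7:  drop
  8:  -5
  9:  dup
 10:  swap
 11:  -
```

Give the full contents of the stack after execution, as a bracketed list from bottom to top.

[-2883, 0]

-3    -3
-31   -3 -31
dup   -3 -31 -31
*     -3 961
*     -2883
-43   -2883 -43
drop  -2883
-5    -2883 -5
dup   -2883 -5 -5
swap  -2883 -5 -5
-     -2883 0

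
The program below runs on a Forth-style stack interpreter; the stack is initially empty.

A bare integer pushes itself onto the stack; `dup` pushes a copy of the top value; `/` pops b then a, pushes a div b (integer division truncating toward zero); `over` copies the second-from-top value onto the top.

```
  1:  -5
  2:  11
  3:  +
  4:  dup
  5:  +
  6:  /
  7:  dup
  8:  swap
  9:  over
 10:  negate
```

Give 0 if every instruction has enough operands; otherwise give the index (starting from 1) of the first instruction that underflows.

-5   [-5]
11   [-5, 11]
+    [6]
dup  [6, 6]
+    [12]
/  — needs 2 operands, stack has 1 → underflow

6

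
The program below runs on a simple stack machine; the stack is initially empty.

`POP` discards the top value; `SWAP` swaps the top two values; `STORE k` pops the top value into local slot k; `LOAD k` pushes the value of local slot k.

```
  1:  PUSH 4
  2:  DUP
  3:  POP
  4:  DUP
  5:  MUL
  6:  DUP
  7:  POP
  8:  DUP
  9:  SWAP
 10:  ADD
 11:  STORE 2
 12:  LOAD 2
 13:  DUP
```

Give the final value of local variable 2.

32

PUSH 4  : [4]
DUP     : [4, 4]
POP     : [4]
DUP     : [4, 4]
MUL     : [16]
DUP     : [16, 16]
POP     : [16]
DUP     : [16, 16]
SWAP    : [16, 16]
ADD     : [32]
STORE 2 : []
LOAD 2  : [32]
DUP     : [32, 32]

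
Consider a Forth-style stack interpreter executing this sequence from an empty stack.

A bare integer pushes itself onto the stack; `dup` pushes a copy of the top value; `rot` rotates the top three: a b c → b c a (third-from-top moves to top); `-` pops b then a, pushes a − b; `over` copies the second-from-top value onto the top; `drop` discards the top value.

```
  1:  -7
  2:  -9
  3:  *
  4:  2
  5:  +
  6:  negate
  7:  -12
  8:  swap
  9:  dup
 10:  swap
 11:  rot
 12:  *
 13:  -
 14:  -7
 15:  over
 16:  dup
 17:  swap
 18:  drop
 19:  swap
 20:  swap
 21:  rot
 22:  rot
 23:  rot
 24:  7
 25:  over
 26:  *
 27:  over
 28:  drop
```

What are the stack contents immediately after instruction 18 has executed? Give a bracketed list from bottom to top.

[-845, -7, -845]

-7     -> [-7]
-9     -> [-7, -9]
*      -> [63]
2      -> [63, 2]
+      -> [65]
negate -> [-65]
-12    -> [-65, -12]
swap   -> [-12, -65]
dup    -> [-12, -65, -65]
swap   -> [-12, -65, -65]
rot    -> [-65, -65, -12]
*      -> [-65, 780]
-      -> [-845]
-7     -> [-845, -7]
over   -> [-845, -7, -845]
dup    -> [-845, -7, -845, -845]
swap   -> [-845, -7, -845, -845]
drop   -> [-845, -7, -845]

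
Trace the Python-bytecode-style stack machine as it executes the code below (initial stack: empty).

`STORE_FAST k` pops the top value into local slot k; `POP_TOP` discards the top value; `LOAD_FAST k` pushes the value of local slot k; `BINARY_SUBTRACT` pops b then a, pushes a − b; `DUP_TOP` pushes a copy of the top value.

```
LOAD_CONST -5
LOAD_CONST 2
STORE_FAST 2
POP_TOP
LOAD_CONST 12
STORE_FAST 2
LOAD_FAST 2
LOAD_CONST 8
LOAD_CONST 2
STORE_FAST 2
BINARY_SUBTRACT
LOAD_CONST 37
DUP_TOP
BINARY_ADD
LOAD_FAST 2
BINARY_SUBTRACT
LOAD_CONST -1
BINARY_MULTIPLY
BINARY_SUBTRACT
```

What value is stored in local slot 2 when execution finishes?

2

LOAD_CONST -5   → [-5]
LOAD_CONST 2    → [-5, 2]
STORE_FAST 2    → [-5]
POP_TOP         → []
LOAD_CONST 12   → [12]
STORE_FAST 2    → []
LOAD_FAST 2     → [12]
LOAD_CONST 8    → [12, 8]
LOAD_CONST 2    → [12, 8, 2]
STORE_FAST 2    → [12, 8]
BINARY_SUBTRACT → [4]
LOAD_CONST 37   → [4, 37]
DUP_TOP         → [4, 37, 37]
BINARY_ADD      → [4, 74]
LOAD_FAST 2     → [4, 74, 2]
BINARY_SUBTRACT → [4, 72]
LOAD_CONST -1   → [4, 72, -1]
BINARY_MULTIPLY → [4, -72]
BINARY_SUBTRACT → [76]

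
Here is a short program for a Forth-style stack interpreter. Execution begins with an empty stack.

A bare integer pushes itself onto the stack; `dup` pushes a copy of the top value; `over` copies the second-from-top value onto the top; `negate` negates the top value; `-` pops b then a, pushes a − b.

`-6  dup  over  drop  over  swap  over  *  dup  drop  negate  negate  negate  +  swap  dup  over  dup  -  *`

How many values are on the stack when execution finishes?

-6     → [-6]
dup    → [-6, -6]
over   → [-6, -6, -6]
drop   → [-6, -6]
over   → [-6, -6, -6]
swap   → [-6, -6, -6]
over   → [-6, -6, -6, -6]
*      → [-6, -6, 36]
dup    → [-6, -6, 36, 36]
drop   → [-6, -6, 36]
negate → [-6, -6, -36]
negate → [-6, -6, 36]
negate → [-6, -6, -36]
+      → [-6, -42]
swap   → [-42, -6]
dup    → [-42, -6, -6]
over   → [-42, -6, -6, -6]
dup    → [-42, -6, -6, -6, -6]
-      → [-42, -6, -6, 0]
*      → [-42, -6, 0]

3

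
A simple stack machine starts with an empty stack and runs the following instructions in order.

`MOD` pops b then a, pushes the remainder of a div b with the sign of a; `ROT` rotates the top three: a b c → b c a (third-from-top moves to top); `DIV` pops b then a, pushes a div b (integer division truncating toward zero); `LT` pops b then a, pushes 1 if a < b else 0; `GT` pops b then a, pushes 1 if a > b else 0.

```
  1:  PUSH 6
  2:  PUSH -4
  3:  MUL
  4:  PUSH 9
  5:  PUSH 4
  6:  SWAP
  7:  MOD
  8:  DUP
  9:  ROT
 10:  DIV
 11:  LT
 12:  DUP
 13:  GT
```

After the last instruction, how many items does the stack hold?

1

PUSH 6   [6]
PUSH -4  [6, -4]
MUL      [-24]
PUSH 9   [-24, 9]
PUSH 4   [-24, 9, 4]
SWAP     [-24, 4, 9]
MOD      [-24, 4]
DUP      [-24, 4, 4]
ROT      [4, 4, -24]
DIV      [4, 0]
LT       [0]
DUP      [0, 0]
GT       [0]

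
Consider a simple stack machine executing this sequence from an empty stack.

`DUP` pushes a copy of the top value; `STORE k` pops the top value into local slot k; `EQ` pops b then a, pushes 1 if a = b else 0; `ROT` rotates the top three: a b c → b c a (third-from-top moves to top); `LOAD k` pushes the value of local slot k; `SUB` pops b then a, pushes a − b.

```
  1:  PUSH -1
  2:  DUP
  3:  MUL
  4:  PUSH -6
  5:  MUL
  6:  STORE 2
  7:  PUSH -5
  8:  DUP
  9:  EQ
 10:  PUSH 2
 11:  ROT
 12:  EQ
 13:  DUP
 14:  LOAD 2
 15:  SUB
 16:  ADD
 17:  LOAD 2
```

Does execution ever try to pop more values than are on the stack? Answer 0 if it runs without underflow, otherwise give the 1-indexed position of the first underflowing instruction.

PUSH -1 → -1
DUP     → -1 -1
MUL     → 1
PUSH -6 → 1 -6
MUL     → -6
STORE 2 → (empty)
PUSH -5 → -5
DUP     → -5 -5
EQ      → 1
PUSH 2  → 1 2
ROT  — needs 3 operands, stack has 2 → underflow

11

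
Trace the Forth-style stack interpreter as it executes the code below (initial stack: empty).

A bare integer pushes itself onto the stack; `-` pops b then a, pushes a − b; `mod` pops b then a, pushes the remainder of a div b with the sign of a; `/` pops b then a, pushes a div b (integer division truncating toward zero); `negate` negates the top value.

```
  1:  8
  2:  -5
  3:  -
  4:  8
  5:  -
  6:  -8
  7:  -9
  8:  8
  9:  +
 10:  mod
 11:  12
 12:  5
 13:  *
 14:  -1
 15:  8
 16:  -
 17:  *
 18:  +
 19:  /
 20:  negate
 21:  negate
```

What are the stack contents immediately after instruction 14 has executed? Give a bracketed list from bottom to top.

[5, 0, 60, -1]

8   → [8]
-5  → [8, -5]
-   → [13]
8   → [13, 8]
-   → [5]
-8  → [5, -8]
-9  → [5, -8, -9]
8   → [5, -8, -9, 8]
+   → [5, -8, -1]
mod → [5, 0]
12  → [5, 0, 12]
5   → [5, 0, 12, 5]
*   → [5, 0, 60]
-1  → [5, 0, 60, -1]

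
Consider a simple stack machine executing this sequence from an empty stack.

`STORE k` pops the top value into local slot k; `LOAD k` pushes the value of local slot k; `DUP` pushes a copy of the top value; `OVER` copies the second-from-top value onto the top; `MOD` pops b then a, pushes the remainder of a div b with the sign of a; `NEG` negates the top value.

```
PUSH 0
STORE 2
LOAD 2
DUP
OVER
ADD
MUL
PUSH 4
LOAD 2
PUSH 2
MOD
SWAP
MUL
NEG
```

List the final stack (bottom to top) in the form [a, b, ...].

PUSH 0   [0]
STORE 2  []
LOAD 2   [0]
DUP      [0, 0]
OVER     [0, 0, 0]
ADD      [0, 0]
MUL      [0]
PUSH 4   [0, 4]
LOAD 2   [0, 4, 0]
PUSH 2   [0, 4, 0, 2]
MOD      [0, 4, 0]
SWAP     [0, 0, 4]
MUL      [0, 0]
NEG      [0, 0]

[0, 0]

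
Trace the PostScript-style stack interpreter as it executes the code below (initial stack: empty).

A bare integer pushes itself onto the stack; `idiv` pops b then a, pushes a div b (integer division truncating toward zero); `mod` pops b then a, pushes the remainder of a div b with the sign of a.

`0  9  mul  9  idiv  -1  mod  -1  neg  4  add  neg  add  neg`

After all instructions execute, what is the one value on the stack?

0    → [0]
9    → [0, 9]
mul  → [0]
9    → [0, 9]
idiv → [0]
-1   → [0, -1]
mod  → [0]
-1   → [0, -1]
neg  → [0, 1]
4    → [0, 1, 4]
add  → [0, 5]
neg  → [0, -5]
add  → [-5]
neg  → [5]

5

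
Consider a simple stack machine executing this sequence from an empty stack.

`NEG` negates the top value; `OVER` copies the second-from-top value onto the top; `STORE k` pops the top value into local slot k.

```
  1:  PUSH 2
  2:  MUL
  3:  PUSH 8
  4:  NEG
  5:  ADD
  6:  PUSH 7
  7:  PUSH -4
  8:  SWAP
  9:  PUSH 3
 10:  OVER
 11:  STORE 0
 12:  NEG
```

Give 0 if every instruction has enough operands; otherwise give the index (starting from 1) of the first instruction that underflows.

PUSH 2 -> [2]
MUL  — needs 2 operands, stack has 1 → underflow

2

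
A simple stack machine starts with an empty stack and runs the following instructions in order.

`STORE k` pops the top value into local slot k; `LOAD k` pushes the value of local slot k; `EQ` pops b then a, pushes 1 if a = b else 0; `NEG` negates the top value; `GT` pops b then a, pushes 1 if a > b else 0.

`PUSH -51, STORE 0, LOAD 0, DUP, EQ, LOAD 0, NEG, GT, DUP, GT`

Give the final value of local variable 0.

-51

PUSH -51 : -51
STORE 0  : (empty)
LOAD 0   : -51
DUP      : -51 -51
EQ       : 1
LOAD 0   : 1 -51
NEG      : 1 51
GT       : 0
DUP      : 0 0
GT       : 0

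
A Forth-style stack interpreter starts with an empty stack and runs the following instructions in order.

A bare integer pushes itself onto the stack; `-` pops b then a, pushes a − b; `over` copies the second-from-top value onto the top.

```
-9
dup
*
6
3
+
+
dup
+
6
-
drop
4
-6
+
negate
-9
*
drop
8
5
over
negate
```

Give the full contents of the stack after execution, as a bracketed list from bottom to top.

[8, 5, -8]

-9     : -9
dup    : -9 -9
*      : 81
6      : 81 6
3      : 81 6 3
+      : 81 9
+      : 90
dup    : 90 90
+      : 180
6      : 180 6
-      : 174
drop   : (empty)
4      : 4
-6     : 4 -6
+      : -2
negate : 2
-9     : 2 -9
*      : -18
drop   : (empty)
8      : 8
5      : 8 5
over   : 8 5 8
negate : 8 5 -8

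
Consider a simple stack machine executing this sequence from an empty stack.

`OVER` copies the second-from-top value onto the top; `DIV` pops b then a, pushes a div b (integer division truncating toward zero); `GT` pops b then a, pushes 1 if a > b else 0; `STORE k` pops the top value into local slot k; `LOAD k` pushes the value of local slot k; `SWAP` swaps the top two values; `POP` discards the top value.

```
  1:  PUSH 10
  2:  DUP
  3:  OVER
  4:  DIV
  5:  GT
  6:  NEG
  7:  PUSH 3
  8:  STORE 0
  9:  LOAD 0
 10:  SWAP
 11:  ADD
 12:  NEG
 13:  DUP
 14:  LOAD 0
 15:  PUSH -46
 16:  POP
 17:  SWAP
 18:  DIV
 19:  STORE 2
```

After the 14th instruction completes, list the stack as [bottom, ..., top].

[-2, -2, 3]

PUSH 10 → [10]
DUP     → [10, 10]
OVER    → [10, 10, 10]
DIV     → [10, 1]
GT      → [1]
NEG     → [-1]
PUSH 3  → [-1, 3]
STORE 0 → [-1]
LOAD 0  → [-1, 3]
SWAP    → [3, -1]
ADD     → [2]
NEG     → [-2]
DUP     → [-2, -2]
LOAD 0  → [-2, -2, 3]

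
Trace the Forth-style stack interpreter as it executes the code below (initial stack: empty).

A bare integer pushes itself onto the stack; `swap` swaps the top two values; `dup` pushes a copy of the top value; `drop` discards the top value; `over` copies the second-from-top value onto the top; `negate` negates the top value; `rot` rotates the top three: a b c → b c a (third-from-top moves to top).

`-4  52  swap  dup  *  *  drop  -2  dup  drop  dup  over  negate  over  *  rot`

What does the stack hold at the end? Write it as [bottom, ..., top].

-4     : -4
52     : -4 52
swap   : 52 -4
dup    : 52 -4 -4
*      : 52 16
*      : 832
drop   : (empty)
-2     : -2
dup    : -2 -2
drop   : -2
dup    : -2 -2
over   : -2 -2 -2
negate : -2 -2 2
over   : -2 -2 2 -2
*      : -2 -2 -4
rot    : -2 -4 -2

[-2, -4, -2]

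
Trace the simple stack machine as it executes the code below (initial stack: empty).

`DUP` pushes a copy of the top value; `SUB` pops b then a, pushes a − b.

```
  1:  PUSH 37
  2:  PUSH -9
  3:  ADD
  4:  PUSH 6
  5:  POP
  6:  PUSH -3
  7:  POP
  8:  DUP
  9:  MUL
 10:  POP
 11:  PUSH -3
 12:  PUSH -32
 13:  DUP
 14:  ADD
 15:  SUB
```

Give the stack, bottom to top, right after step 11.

[-3]

PUSH 37 -> [37]
PUSH -9 -> [37, -9]
ADD     -> [28]
PUSH 6  -> [28, 6]
POP     -> [28]
PUSH -3 -> [28, -3]
POP     -> [28]
DUP     -> [28, 28]
MUL     -> [784]
POP     -> []
PUSH -3 -> [-3]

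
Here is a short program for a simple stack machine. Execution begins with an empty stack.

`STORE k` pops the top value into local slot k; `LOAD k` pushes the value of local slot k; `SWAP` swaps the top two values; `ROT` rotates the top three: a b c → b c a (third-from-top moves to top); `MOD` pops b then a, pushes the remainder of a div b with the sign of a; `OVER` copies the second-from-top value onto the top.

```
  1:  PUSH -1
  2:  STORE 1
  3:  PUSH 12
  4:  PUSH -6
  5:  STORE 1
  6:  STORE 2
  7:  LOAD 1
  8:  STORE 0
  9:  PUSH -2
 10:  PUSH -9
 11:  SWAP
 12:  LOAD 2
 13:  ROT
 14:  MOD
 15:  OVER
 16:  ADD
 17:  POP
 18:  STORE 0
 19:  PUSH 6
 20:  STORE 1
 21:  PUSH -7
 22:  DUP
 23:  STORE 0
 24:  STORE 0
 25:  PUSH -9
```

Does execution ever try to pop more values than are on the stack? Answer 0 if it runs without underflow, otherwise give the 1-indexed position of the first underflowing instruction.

0

PUSH -1 -> -1
STORE 1 -> (empty)
PUSH 12 -> 12
PUSH -6 -> 12 -6
STORE 1 -> 12
STORE 2 -> (empty)
LOAD 1  -> -6
STORE 0 -> (empty)
PUSH -2 -> -2
PUSH -9 -> -2 -9
SWAP    -> -9 -2
LOAD 2  -> -9 -2 12
ROT     -> -2 12 -9
MOD     -> -2 3
OVER    -> -2 3 -2
ADD     -> -2 1
POP     -> -2
STORE 0 -> (empty)
PUSH 6  -> 6
STORE 1 -> (empty)
PUSH -7 -> -7
DUP     -> -7 -7
STORE 0 -> -7
STORE 0 -> (empty)
PUSH -9 -> -9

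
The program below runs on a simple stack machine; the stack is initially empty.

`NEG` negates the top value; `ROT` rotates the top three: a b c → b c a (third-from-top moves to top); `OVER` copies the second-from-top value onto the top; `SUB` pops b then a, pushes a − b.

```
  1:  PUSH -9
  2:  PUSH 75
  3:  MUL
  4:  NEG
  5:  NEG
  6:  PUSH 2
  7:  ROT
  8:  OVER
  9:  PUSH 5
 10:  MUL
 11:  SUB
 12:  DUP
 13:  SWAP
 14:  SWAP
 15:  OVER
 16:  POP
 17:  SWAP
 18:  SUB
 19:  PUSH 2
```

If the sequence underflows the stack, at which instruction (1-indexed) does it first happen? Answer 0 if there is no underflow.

7

PUSH -9 -> -9
PUSH 75 -> -9 75
MUL     -> -675
NEG     -> 675
NEG     -> -675
PUSH 2  -> -675 2
ROT  — needs 3 operands, stack has 2 → underflow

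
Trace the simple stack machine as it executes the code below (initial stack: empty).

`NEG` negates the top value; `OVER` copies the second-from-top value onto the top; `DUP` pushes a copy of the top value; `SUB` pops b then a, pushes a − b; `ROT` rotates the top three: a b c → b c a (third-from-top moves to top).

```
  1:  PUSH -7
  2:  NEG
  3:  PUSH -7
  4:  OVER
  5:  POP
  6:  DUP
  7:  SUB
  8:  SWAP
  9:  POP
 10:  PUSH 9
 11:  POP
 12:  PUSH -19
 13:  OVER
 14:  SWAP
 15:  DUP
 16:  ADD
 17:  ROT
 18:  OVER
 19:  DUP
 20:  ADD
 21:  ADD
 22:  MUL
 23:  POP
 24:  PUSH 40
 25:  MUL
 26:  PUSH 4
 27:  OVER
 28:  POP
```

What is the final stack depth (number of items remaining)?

PUSH -7  : -7
NEG      : 7
PUSH -7  : 7 -7
OVER     : 7 -7 7
POP      : 7 -7
DUP      : 7 -7 -7
SUB      : 7 0
SWAP     : 0 7
POP      : 0
PUSH 9   : 0 9
POP      : 0
PUSH -19 : 0 -19
OVER     : 0 -19 0
SWAP     : 0 0 -19
DUP      : 0 0 -19 -19
ADD      : 0 0 -38
ROT      : 0 -38 0
OVER     : 0 -38 0 -38
DUP      : 0 -38 0 -38 -38
ADD      : 0 -38 0 -76
ADD      : 0 -38 -76
MUL      : 0 2888
POP      : 0
PUSH 40  : 0 40
MUL      : 0
PUSH 4   : 0 4
OVER     : 0 4 0
POP      : 0 4

2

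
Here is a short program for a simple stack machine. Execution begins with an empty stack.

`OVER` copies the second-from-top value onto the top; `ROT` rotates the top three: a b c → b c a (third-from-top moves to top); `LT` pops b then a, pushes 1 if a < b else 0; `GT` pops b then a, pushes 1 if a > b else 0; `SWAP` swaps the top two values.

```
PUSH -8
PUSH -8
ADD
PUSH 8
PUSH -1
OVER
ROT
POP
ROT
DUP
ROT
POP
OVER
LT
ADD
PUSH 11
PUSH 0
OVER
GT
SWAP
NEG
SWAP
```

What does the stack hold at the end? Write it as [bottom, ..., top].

[-1, -16, -11, 0]

PUSH -8  -8
PUSH -8  -8 -8
ADD      -16
PUSH 8   -16 8
PUSH -1  -16 8 -1
OVER     -16 8 -1 8
ROT      -16 -1 8 8
POP      -16 -1 8
ROT      -1 8 -16
DUP      -1 8 -16 -16
ROT      -1 -16 -16 8
POP      -1 -16 -16
OVER     -1 -16 -16 -16
LT       -1 -16 0
ADD      -1 -16
PUSH 11  -1 -16 11
PUSH 0   -1 -16 11 0
OVER     -1 -16 11 0 11
GT       -1 -16 11 0
SWAP     -1 -16 0 11
NEG      -1 -16 0 -11
SWAP     -1 -16 -11 0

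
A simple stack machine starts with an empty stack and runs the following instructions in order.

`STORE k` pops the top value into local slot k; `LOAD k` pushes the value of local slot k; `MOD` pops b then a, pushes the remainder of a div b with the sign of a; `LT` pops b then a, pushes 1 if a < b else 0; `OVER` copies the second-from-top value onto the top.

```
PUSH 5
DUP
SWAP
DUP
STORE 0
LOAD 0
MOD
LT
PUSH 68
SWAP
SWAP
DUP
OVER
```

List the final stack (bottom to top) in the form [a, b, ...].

PUSH 5  : 5
DUP     : 5 5
SWAP    : 5 5
DUP     : 5 5 5
STORE 0 : 5 5
LOAD 0  : 5 5 5
MOD     : 5 0
LT      : 0
PUSH 68 : 0 68
SWAP    : 68 0
SWAP    : 0 68
DUP     : 0 68 68
OVER    : 0 68 68 68

[0, 68, 68, 68]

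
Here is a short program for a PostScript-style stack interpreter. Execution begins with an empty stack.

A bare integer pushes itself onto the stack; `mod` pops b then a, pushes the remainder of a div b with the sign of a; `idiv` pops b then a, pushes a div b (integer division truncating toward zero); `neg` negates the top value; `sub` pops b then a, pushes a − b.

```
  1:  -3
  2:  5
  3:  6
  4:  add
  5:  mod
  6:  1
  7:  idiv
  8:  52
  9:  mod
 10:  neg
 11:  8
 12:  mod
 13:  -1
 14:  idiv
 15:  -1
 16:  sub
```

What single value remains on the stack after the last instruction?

-3    -3
5     -3 5
6     -3 5 6
add   -3 11
mod   -3
1     -3 1
idiv  -3
52    -3 52
mod   -3
neg   3
8     3 8
mod   3
-1    3 -1
idiv  -3
-1    -3 -1
sub   -2

-2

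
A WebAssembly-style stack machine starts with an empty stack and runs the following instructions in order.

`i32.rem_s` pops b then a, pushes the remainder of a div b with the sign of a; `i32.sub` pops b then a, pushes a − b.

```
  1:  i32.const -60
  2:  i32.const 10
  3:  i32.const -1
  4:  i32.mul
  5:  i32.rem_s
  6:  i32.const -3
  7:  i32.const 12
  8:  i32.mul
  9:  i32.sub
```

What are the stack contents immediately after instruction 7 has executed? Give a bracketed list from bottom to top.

[0, -3, 12]

i32.const -60  -60
i32.const 10   -60 10
i32.const -1   -60 10 -1
i32.mul        -60 -10
i32.rem_s      0
i32.const -3   0 -3
i32.const 12   0 -3 12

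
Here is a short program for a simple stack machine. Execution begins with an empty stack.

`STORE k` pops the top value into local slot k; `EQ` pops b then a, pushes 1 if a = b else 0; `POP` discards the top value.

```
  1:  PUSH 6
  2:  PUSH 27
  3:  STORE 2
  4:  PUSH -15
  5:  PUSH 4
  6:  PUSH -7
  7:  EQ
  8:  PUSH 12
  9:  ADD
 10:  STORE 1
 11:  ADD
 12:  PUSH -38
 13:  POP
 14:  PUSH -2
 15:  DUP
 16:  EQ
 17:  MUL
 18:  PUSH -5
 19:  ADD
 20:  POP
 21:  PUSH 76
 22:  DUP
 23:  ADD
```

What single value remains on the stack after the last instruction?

152

PUSH 6   : [6]
PUSH 27  : [6, 27]
STORE 2  : [6]
PUSH -15 : [6, -15]
PUSH 4   : [6, -15, 4]
PUSH -7  : [6, -15, 4, -7]
EQ       : [6, -15, 0]
PUSH 12  : [6, -15, 0, 12]
ADD      : [6, -15, 12]
STORE 1  : [6, -15]
ADD      : [-9]
PUSH -38 : [-9, -38]
POP      : [-9]
PUSH -2  : [-9, -2]
DUP      : [-9, -2, -2]
EQ       : [-9, 1]
MUL      : [-9]
PUSH -5  : [-9, -5]
ADD      : [-14]
POP      : []
PUSH 76  : [76]
DUP      : [76, 76]
ADD      : [152]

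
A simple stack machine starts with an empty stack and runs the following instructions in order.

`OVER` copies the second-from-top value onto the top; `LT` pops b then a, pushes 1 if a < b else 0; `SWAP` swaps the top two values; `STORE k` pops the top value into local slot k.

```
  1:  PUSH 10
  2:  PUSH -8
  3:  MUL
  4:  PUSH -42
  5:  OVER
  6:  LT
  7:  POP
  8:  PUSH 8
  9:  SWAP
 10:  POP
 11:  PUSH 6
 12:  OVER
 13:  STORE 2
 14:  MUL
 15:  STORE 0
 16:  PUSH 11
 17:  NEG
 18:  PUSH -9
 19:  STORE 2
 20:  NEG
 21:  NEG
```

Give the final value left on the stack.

PUSH 10   [10]
PUSH -8   [10, -8]
MUL       [-80]
PUSH -42  [-80, -42]
OVER      [-80, -42, -80]
LT        [-80, 0]
POP       [-80]
PUSH 8    [-80, 8]
SWAP      [8, -80]
POP       [8]
PUSH 6    [8, 6]
OVER      [8, 6, 8]
STORE 2   [8, 6]
MUL       [48]
STORE 0   []
PUSH 11   [11]
NEG       [-11]
PUSH -9   [-11, -9]
STORE 2   [-11]
NEG       [11]
NEG       [-11]

-11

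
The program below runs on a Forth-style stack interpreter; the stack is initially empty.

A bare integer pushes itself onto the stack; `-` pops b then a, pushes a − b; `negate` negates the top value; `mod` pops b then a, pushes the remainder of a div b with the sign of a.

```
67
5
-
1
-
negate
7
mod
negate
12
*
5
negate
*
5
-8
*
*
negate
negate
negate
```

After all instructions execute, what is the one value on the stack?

67     : 67
5      : 67 5
-      : 62
1      : 62 1
-      : 61
negate : -61
7      : -61 7
mod    : -5
negate : 5
12     : 5 12
*      : 60
5      : 60 5
negate : 60 -5
*      : -300
5      : -300 5
-8     : -300 5 -8
*      : -300 -40
*      : 12000
negate : -12000
negate : 12000
negate : -12000

-12000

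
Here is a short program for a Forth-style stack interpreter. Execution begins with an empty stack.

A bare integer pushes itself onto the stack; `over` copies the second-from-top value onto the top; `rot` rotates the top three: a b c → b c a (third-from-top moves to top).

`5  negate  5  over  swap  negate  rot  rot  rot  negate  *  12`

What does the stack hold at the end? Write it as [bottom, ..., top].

[-5, -25, 12]

5       [5]
negate  [-5]
5       [-5, 5]
over    [-5, 5, -5]
swap    [-5, -5, 5]
negate  [-5, -5, -5]
rot     [-5, -5, -5]
rot     [-5, -5, -5]
rot     [-5, -5, -5]
negate  [-5, -5, 5]
*       [-5, -25]
12      [-5, -25, 12]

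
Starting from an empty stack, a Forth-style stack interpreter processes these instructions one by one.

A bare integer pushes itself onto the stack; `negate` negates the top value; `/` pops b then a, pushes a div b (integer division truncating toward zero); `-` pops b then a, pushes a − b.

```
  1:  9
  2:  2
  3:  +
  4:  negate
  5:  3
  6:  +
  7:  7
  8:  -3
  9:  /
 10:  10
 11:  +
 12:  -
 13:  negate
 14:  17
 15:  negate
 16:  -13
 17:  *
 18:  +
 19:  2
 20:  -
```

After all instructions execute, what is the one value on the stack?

9      -> 9
2      -> 9 2
+      -> 11
negate -> -11
3      -> -11 3
+      -> -8
7      -> -8 7
-3     -> -8 7 -3
/      -> -8 -2
10     -> -8 -2 10
+      -> -8 8
-      -> -16
negate -> 16
17     -> 16 17
negate -> 16 -17
-13    -> 16 -17 -13
*      -> 16 221
+      -> 237
2      -> 237 2
-      -> 235

235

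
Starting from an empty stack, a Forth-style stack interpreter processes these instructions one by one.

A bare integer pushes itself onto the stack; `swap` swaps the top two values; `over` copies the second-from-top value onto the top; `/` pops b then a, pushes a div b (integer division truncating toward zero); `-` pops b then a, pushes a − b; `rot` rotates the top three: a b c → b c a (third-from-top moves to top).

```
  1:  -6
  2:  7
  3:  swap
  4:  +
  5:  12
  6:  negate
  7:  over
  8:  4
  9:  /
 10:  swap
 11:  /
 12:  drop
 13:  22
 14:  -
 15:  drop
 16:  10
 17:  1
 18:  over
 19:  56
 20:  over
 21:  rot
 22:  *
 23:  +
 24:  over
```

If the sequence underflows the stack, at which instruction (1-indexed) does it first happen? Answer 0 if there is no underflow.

-6     -> [-6]
7      -> [-6, 7]
swap   -> [7, -6]
+      -> [1]
12     -> [1, 12]
negate -> [1, -12]
over   -> [1, -12, 1]
4      -> [1, -12, 1, 4]
/      -> [1, -12, 0]
swap   -> [1, 0, -12]
/      -> [1, 0]
drop   -> [1]
22     -> [1, 22]
-      -> [-21]
drop   -> []
10     -> [10]
1      -> [10, 1]
over   -> [10, 1, 10]
56     -> [10, 1, 10, 56]
over   -> [10, 1, 10, 56, 10]
rot    -> [10, 1, 56, 10, 10]
*      -> [10, 1, 56, 100]
+      -> [10, 1, 156]
over   -> [10, 1, 156, 1]

0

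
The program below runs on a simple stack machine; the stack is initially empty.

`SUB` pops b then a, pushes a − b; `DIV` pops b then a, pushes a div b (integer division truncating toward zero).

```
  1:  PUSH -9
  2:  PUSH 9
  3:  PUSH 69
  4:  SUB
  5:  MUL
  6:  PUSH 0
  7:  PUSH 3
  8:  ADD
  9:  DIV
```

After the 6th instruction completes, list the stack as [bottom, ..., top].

[540, 0]

PUSH -9 → [-9]
PUSH 9  → [-9, 9]
PUSH 69 → [-9, 9, 69]
SUB     → [-9, -60]
MUL     → [540]
PUSH 0  → [540, 0]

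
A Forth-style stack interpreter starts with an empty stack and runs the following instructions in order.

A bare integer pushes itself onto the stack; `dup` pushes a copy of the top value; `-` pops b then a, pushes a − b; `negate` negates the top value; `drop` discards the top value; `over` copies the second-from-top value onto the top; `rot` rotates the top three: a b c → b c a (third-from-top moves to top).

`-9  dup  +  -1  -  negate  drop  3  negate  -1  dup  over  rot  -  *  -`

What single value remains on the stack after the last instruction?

-9     : [-9]
dup    : [-9, -9]
+      : [-18]
-1     : [-18, -1]
-      : [-17]
negate : [17]
drop   : []
3      : [3]
negate : [-3]
-1     : [-3, -1]
dup    : [-3, -1, -1]
over   : [-3, -1, -1, -1]
rot    : [-3, -1, -1, -1]
-      : [-3, -1, 0]
*      : [-3, 0]
-      : [-3]

-3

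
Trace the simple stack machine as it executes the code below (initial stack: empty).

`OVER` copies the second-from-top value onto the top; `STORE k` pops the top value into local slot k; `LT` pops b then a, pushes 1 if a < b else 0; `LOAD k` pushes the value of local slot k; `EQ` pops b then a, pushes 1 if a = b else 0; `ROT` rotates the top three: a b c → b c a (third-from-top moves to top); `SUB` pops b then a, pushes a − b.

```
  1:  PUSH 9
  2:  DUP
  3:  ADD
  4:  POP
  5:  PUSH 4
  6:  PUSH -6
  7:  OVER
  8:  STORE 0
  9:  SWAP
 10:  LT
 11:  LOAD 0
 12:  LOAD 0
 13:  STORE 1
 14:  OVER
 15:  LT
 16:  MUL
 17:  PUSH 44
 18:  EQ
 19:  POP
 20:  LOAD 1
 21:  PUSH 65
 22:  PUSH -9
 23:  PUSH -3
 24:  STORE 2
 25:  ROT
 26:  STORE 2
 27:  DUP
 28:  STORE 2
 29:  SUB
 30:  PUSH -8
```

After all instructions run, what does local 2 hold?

PUSH 9  : 9
DUP     : 9 9
ADD     : 18
POP     : (empty)
PUSH 4  : 4
PUSH -6 : 4 -6
OVER    : 4 -6 4
STORE 0 : 4 -6
SWAP    : -6 4
LT      : 1
LOAD 0  : 1 4
LOAD 0  : 1 4 4
STORE 1 : 1 4
OVER    : 1 4 1
LT      : 1 0
MUL     : 0
PUSH 44 : 0 44
EQ      : 0
POP     : (empty)
LOAD 1  : 4
PUSH 65 : 4 65
PUSH -9 : 4 65 -9
PUSH -3 : 4 65 -9 -3
STORE 2 : 4 65 -9
ROT     : 65 -9 4
STORE 2 : 65 -9
DUP     : 65 -9 -9
STORE 2 : 65 -9
SUB     : 74
PUSH -8 : 74 -8

-9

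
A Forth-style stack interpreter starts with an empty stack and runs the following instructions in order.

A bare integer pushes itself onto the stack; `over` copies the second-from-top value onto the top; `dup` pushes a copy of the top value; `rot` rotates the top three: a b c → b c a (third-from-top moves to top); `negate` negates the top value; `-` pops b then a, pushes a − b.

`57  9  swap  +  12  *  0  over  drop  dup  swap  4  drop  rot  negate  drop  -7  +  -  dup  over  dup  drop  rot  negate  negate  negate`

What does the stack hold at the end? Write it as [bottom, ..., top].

57      [57]
9       [57, 9]
swap    [9, 57]
+       [66]
12      [66, 12]
*       [792]
0       [792, 0]
over    [792, 0, 792]
drop    [792, 0]
dup     [792, 0, 0]
swap    [792, 0, 0]
4       [792, 0, 0, 4]
drop    [792, 0, 0]
rot     [0, 0, 792]
negate  [0, 0, -792]
drop    [0, 0]
-7      [0, 0, -7]
+       [0, -7]
-       [7]
dup     [7, 7]
over    [7, 7, 7]
dup     [7, 7, 7, 7]
drop    [7, 7, 7]
rot     [7, 7, 7]
negate  [7, 7, -7]
negate  [7, 7, 7]
negate  [7, 7, -7]

[7, 7, -7]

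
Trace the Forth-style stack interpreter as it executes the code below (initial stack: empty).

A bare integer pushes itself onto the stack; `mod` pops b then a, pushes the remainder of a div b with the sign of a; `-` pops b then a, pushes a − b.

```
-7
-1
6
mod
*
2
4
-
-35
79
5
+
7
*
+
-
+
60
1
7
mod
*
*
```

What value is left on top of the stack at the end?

-7  → [-7]
-1  → [-7, -1]
6   → [-7, -1, 6]
mod → [-7, -1]
*   → [7]
2   → [7, 2]
4   → [7, 2, 4]
-   → [7, -2]
-35 → [7, -2, -35]
79  → [7, -2, -35, 79]
5   → [7, -2, -35, 79, 5]
+   → [7, -2, -35, 84]
7   → [7, -2, -35, 84, 7]
*   → [7, -2, -35, 588]
+   → [7, -2, 553]
-   → [7, -555]
+   → [-548]
60  → [-548, 60]
1   → [-548, 60, 1]
7   → [-548, 60, 1, 7]
mod → [-548, 60, 1]
*   → [-548, 60]
*   → [-32880]

-32880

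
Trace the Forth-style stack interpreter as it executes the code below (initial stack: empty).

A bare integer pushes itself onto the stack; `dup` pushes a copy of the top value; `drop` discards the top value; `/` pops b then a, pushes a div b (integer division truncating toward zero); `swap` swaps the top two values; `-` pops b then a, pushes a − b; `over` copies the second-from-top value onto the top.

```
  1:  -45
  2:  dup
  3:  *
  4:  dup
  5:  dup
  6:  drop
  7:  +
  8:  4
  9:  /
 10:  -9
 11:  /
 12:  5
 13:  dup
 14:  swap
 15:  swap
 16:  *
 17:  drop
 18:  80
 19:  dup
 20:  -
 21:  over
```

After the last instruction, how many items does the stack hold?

-45  → [-45]
dup  → [-45, -45]
*    → [2025]
dup  → [2025, 2025]
dup  → [2025, 2025, 2025]
drop → [2025, 2025]
+    → [4050]
4    → [4050, 4]
/    → [1012]
-9   → [1012, -9]
/    → [-112]
5    → [-112, 5]
dup  → [-112, 5, 5]
swap → [-112, 5, 5]
swap → [-112, 5, 5]
*    → [-112, 25]
drop → [-112]
80   → [-112, 80]
dup  → [-112, 80, 80]
-    → [-112, 0]
over → [-112, 0, -112]

3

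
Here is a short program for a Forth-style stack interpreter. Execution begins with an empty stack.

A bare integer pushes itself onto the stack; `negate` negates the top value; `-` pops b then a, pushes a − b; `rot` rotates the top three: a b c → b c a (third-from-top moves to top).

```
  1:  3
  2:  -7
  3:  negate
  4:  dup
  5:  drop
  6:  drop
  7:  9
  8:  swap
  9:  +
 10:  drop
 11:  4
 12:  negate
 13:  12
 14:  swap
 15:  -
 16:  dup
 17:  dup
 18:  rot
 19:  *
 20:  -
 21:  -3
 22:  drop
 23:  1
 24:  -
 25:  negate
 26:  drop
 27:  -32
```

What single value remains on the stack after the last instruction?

3      → [3]
-7     → [3, -7]
negate → [3, 7]
dup    → [3, 7, 7]
drop   → [3, 7]
drop   → [3]
9      → [3, 9]
swap   → [9, 3]
+      → [12]
drop   → []
4      → [4]
negate → [-4]
12     → [-4, 12]
swap   → [12, -4]
-      → [16]
dup    → [16, 16]
dup    → [16, 16, 16]
rot    → [16, 16, 16]
*      → [16, 256]
-      → [-240]
-3     → [-240, -3]
drop   → [-240]
1      → [-240, 1]
-      → [-241]
negate → [241]
drop   → []
-32    → [-32]

-32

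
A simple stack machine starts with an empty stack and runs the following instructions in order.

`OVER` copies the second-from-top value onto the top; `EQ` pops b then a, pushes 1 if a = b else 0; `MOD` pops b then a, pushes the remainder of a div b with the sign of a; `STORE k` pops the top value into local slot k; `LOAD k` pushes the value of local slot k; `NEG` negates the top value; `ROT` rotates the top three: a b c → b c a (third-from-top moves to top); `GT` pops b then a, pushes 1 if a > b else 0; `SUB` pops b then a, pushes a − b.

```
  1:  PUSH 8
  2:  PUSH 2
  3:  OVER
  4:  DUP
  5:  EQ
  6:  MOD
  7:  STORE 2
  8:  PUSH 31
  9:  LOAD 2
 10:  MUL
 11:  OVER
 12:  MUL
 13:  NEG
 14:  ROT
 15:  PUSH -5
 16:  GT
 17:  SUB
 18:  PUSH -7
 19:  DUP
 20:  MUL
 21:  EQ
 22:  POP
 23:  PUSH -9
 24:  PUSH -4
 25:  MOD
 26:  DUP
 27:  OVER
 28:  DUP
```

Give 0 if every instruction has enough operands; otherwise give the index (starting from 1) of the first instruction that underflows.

14

PUSH 8  → 8
PUSH 2  → 8 2
OVER    → 8 2 8
DUP     → 8 2 8 8
EQ      → 8 2 1
MOD     → 8 0
STORE 2 → 8
PUSH 31 → 8 31
LOAD 2  → 8 31 0
MUL     → 8 0
OVER    → 8 0 8
MUL     → 8 0
NEG     → 8 0
ROT  — needs 3 operands, stack has 2 → underflow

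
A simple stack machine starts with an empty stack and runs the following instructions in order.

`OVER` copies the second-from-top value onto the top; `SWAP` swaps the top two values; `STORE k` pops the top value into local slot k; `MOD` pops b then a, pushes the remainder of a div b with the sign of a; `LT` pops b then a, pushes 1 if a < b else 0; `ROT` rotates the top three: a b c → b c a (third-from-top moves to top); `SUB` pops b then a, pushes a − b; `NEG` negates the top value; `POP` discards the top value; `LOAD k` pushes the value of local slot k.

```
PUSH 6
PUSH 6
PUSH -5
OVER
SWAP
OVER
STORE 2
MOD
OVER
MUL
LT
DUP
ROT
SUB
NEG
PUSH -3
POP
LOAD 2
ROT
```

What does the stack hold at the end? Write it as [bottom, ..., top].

PUSH 6  : [6]
PUSH 6  : [6, 6]
PUSH -5 : [6, 6, -5]
OVER    : [6, 6, -5, 6]
SWAP    : [6, 6, 6, -5]
OVER    : [6, 6, 6, -5, 6]
STORE 2 : [6, 6, 6, -5]
MOD     : [6, 6, 1]
OVER    : [6, 6, 1, 6]
MUL     : [6, 6, 6]
LT      : [6, 0]
DUP     : [6, 0, 0]
ROT     : [0, 0, 6]
SUB     : [0, -6]
NEG     : [0, 6]
PUSH -3 : [0, 6, -3]
POP     : [0, 6]
LOAD 2  : [0, 6, 6]
ROT     : [6, 6, 0]

[6, 6, 0]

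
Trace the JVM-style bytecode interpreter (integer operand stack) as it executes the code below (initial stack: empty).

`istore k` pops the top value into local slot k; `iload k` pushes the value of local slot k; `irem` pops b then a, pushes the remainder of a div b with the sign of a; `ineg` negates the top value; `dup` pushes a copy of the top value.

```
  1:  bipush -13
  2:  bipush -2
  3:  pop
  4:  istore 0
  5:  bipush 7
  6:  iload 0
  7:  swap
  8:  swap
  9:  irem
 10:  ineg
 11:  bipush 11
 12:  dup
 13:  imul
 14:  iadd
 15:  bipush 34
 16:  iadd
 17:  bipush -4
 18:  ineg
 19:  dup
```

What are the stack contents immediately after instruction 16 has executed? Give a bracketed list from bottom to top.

bipush -13 → -13
bipush -2  → -13 -2
pop        → -13
istore 0   → (empty)
bipush 7   → 7
iload 0    → 7 -13
swap       → -13 7
swap       → 7 -13
irem       → 7
ineg       → -7
bipush 11  → -7 11
dup        → -7 11 11
imul       → -7 121
iadd       → 114
bipush 34  → 114 34
iadd       → 148

[148]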